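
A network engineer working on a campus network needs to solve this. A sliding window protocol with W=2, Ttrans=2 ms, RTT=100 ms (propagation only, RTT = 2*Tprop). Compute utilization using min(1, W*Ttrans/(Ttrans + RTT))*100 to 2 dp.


Given: W = 2, Ttrans = 2 ms, RTT = 100 ms (= 2 * Tprop, Tprop = 50 ms)
Cycle time = Ttrans + RTT = 2 + 100 = 102 ms (first packet sent until its ACK returns)
W * Ttrans = 2 * 2 = 4 ms of sending per cycle
W * Ttrans / (Ttrans + RTT) = 4 / 102 = 0.039216
U = min(1, 0.039216) = 0.039216
U% = 3.92%

3.92


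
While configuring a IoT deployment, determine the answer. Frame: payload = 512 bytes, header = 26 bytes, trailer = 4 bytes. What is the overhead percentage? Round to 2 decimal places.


Given: payload = 512 B, header = 26 B, trailer = 4 B
Overhead bytes = header + trailer = 26 + 4 = 30
Total frame = payload + overhead = 512 + 30 = 542
Overhead % = 30 / 542 * 100 = 5.5351% -> 5.54% (2 dp)

5.54


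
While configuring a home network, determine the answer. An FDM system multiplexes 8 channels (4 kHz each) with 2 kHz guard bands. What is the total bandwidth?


Given: 8 channels, 4 kHz each, guard = 2 kHz
Channel bandwidth = 8 * 4 = 32 kHz
Guard bands = 7 gaps * 2 kHz = 14 kHz
Total = 32 + 14 = 46 kHz

46


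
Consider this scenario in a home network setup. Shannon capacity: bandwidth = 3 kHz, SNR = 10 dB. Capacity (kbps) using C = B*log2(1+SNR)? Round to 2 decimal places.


Given: B = 3 kHz, SNR = 10 dB
SNR linear = 10^(10/10) = 10
1 + SNR = 11
log2(11) = 3.4594316186
C = 3 * 1000 * 3.4594316186 = 10378.2949 bps
C = 10.378295 kbps -> 10.38 kbps (2 dp)

10.38


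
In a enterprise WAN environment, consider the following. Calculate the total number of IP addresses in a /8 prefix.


Given: CIDR prefix /8
Host bits = 32 - 8 = 24
Total addresses = 2^24 = 16777216

16777216


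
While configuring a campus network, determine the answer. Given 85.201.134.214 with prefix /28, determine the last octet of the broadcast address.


Given: IP = 85.201.134.214, prefix = /28
Host bits = 32 - 28 = 4
Network last octet = 214 AND mask = 208
Host part size = 2^4 - 1 = 15
Broadcast last octet = 208 OR 15 = 223

223


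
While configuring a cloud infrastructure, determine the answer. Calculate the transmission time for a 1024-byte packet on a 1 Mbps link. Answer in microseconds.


Given: packet = 1024 bytes, bandwidth = 1 Mbps
Packet in bits = 1024 * 8 = 8192 bits
Bandwidth = 1 * 10^6 = 1000000 bps
Time = 8192 / 1000000 seconds
Time in us = 8192 * 10^6 / 1000000 = 8192

8192


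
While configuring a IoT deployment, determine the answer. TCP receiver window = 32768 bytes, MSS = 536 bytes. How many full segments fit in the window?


Given: RWND = 32768 bytes, MSS = 536 bytes
Full segments = floor(RWND / MSS)
Full segments = floor(32768 / 536)
Full segments = floor(61.1343) = 61

61


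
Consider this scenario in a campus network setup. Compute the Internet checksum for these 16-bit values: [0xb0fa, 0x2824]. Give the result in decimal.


Given words: [0xb0fa, 0x2824]
Step 1: Sum all words
Raw sum = 45306 + 10276 = 55582
One's complement = ~55582 & 0xFFFF = 9953

9953


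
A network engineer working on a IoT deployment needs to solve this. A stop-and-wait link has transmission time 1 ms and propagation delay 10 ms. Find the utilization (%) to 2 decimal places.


Given: Ttrans = 1 ms, Tprop = 10 ms
RTT = 2 * Tprop = 2 * 10 = 20 ms
U = Ttrans / (Ttrans + RTT)
U = 1 / (1 + 20)
U = 1 / 21 = 0.047619
U% = 4.76%

4.76


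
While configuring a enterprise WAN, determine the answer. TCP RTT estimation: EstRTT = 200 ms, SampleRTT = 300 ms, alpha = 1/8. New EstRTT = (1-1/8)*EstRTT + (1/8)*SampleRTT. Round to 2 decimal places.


Given: EstRTT = 200 ms, SampleRTT = 300 ms, alpha = 1/8
New EstRTT = (1 - alpha) * EstRTT + alpha * SampleRTT
(7/8) * 200 = 175
(1/8) * 300 = 37.5
New EstRTT = 175 + 37.5 = 212.5 ms -> 212.50 ms (2 dp)

212.50


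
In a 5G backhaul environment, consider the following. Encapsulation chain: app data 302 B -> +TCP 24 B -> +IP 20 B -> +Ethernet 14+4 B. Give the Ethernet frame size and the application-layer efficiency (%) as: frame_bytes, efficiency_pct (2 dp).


TCP segment = 302 + 24 = 326 B
IP packet = 326 + 20 = 346 B
Ethernet frame = 346 + 14 + 4 = 364 B
Efficiency = app / frame = 302 / 364 = 0.829670 = 82.9670% -> 82.97% (2 dp)

364, 82.97


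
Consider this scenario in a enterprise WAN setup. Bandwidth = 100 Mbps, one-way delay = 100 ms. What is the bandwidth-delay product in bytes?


Given: bandwidth = 100 Mbps, delay = 100 ms
BDP in bits = 100 * 10^6 * 100 / 1000
BDP in bits = 10000000
BDP in bytes = 10000000 / 8 = 1250000

1250000


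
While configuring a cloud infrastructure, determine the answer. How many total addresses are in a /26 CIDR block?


Given: CIDR prefix /26
Host bits = 32 - 26 = 6
Total addresses = 2^6 = 64

64


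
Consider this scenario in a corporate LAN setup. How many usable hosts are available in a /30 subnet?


Given: subnet mask /30
Host bits = 32 - 30 = 2
Total addresses = 2^2 = 4
Usable hosts = 4 - 2 (network + broadcast) = 2

2


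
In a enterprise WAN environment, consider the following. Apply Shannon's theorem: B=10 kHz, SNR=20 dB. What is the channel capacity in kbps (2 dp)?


Given: B = 10 kHz, SNR = 20 dB
SNR linear = 10^(20/10) = 100
1 + SNR = 101
log2(101) = 6.6582114828
C = 10 * 1000 * 6.6582114828 = 66582.1148 bps
C = 66.582115 kbps -> 66.58 kbps (2 dp)

66.58


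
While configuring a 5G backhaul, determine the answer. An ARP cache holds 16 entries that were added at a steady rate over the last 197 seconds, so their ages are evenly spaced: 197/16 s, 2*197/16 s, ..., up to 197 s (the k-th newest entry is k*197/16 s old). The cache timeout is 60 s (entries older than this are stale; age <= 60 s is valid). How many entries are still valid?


Ages are k * 197/16 s for k = 1..16 (spacing = 12.3125 s).
Entry k is valid iff k * 197/16 <= 60 iff k <= 16 * 60 / 197 = 4.8731
n_valid = floor(4.8731) = 4
(n_stale = 16 - 4 = 12)

4


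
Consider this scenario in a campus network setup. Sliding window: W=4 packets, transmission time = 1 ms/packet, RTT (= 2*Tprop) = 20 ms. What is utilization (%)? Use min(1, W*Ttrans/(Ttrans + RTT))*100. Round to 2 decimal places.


Given: W = 4, Ttrans = 1 ms, RTT = 20 ms (= 2 * Tprop, Tprop = 10 ms)
Cycle time = Ttrans + RTT = 1 + 20 = 21 ms (first packet sent until its ACK returns)
W * Ttrans = 4 * 1 = 4 ms of sending per cycle
W * Ttrans / (Ttrans + RTT) = 4 / 21 = 0.190476
U = min(1, 0.190476) = 0.190476
U% = 19.05%

19.05


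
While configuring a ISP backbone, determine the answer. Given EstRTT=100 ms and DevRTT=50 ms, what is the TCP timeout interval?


Given: EstRTT = 100 ms, DevRTT = 50 ms
Timeout = EstRTT + 4 * DevRTT
4 * DevRTT = 4 * 50 = 200
Timeout = 100 + 200 = 300 ms

300


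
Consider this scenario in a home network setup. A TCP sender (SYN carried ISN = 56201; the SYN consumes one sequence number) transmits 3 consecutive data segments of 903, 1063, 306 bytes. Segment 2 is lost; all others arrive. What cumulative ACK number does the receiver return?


SYN uses sequence number 56201; first data byte = ISN + 1 = 56202.
Segment 1: SEQ = 56202, len = 903 B, covers [56202, 57104]
Segment 2: SEQ = 57105, len = 1063 B, covers [57105, 58167] [LOST]
Segment 3: SEQ = 58168, len = 306 B, covers [58168, 58473]
In-order data received: bytes [56202, 57104] (segments 1..1).
Segment 2 missing -> gap begins at byte 57105; later segments buffered out of order.
Cumulative ACK = next expected in-order byte = 56202 + 903 = 57105

57105


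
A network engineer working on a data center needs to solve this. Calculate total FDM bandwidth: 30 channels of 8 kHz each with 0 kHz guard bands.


Given: 30 channels, 8 kHz each, guard = 0 kHz
Channel bandwidth = 30 * 8 = 240 kHz
Guard bands = 29 gaps * 0 kHz = 0 kHz
Total = 240 + 0 = 240 kHz

240


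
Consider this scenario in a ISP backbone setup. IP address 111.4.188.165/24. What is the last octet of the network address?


Given: IP = 111.4.188.165, prefix = /24
Subnet mask = 255.255.255.0
Last octet of IP: 165
Last octet of mask: 0
Network last octet = 165 AND 0 = 0

0


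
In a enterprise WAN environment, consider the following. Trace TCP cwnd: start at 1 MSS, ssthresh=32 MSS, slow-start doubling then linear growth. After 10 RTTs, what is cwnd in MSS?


RTT 0: cwnd = 1 MSS (initial)
RTT 1: cwnd = 2 MSS (slow start, doubled)
RTT 2: cwnd = 4 MSS (slow start, doubled)
RTT 3: cwnd = 8 MSS (slow start, doubled)
RTT 4: cwnd = 16 MSS (slow start, doubled)
RTT 5: cwnd = 32 MSS (slow start, doubled)
RTT 6: cwnd = 33 MSS (congestion avoidance, +1)
RTT 7: cwnd = 34 MSS (congestion avoidance, +1)
RTT 8: cwnd = 35 MSS (congestion avoidance, +1)
RTT 9: cwnd = 36 MSS (congestion avoidance, +1)
RTT 10: cwnd = 37 MSS (congestion avoidance, +1)

37


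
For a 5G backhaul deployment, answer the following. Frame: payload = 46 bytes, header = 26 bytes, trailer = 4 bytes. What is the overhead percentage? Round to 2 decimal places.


Given: payload = 46 B, header = 26 B, trailer = 4 B
Overhead bytes = header + trailer = 26 + 4 = 30
Total frame = payload + overhead = 46 + 30 = 76
Overhead % = 30 / 76 * 100 = 39.4737% -> 39.47% (2 dp)

39.47


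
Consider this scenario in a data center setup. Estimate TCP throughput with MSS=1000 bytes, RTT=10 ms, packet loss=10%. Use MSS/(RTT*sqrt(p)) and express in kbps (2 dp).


Given: MSS = 1000 bytes, RTT = 10 ms, loss = 10%
RTT in seconds = 10 / 1000 = 0.01
Loss rate = 10% = 0.1
sqrt(loss) = sqrt(0.1) = 0.316227766017
Throughput (bytes/s) = 1000 / (0.01 * 0.316227766017) = 316227.7660
Throughput (kbps) = 316227.7660 * 8 / 1000 = 2529.822128 -> 2529.82 kbps (2 dp)

2529.82


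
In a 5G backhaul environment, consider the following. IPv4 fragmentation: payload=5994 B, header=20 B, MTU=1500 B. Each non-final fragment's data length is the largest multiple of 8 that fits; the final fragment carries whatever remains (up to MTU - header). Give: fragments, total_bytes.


Max data per non-final fragment = floor((MTU - header)/8)*8 = floor((1500 - 20)/8)*8 = floor(1480/8)*8 = 1480 B
Final fragment needs no 8-byte alignment: it can carry up to MTU - header = 1480 B
Non-final fragments needed = ceil((payload - 1480) / 1480) = ceil(4514/1480) = ceil(3.0500) = 4
Number of fragments = 4 + 1 = 5
Fragment sizes (data): 4 * 1480 B + 74 B (last, 74 <= 1480 OK)
Total bytes sent = payload + n_frags * header = 5994 + 5*20 = 5994 + 100 = 6094 B

5, 6094


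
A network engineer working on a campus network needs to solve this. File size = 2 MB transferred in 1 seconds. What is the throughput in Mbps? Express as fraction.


Given: file = 2 MB, time = 1 s
File in Mb = 2 * 8 = 16 Mb
Throughput = 16 / 1 Mbps
Throughput = 16 Mbps

16


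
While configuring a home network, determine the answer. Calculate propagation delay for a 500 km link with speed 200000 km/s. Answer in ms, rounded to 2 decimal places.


Given: distance = 500 km, speed = 200000 km/s
Delay = distance / speed = 500 / 200000 seconds
Delay in ms = 500 * 1000 / 200000
Delay = 2.5000 ms
Rounded to 2 dp = 2.50 ms

2.50


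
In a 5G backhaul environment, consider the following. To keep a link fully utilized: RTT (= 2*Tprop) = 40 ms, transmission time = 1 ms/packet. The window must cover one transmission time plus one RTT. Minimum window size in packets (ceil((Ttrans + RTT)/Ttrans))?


Given: Ttrans = 1 ms, RTT = 40 ms (= 2 * Tprop, Tprop = 20 ms)
Time until first ACK returns = Ttrans + RTT = 1 + 40 = 41 ms
Need W * Ttrans >= Ttrans + RTT  ->  W >= (Ttrans + RTT) / Ttrans
(Ttrans + RTT) / Ttrans = 41 / 1 = 41
W_min = ceil(41) = 41

41


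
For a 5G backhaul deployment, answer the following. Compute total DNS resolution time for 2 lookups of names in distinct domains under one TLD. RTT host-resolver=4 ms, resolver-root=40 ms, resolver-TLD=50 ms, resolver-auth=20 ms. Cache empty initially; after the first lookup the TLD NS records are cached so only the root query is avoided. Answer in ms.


Lookup 1 (cold cache): local + root + TLD + auth = 4 + 40 + 50 + 20 = 114 ms
Lookups 2..2 (TLD NS cached -> skip root; new domain -> still ask TLD and auth): local + TLD + auth = 4 + 50 + 20 = 74 ms each
Remaining 1 lookups: 1 * 74 = 74 ms
Total = 114 + 74 = 188 ms

188


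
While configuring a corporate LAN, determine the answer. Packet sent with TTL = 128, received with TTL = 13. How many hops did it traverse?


Given: initial TTL = 128, received TTL = 13
Hops = initial TTL - received TTL
Hops = 128 - 13 = 115

115


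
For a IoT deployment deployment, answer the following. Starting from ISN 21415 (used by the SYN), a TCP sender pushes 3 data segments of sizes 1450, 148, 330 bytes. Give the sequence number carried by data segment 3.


The SYN occupies sequence number ISN = 21415, so the first data byte is ISN + 1 = 21416.
SEQ of data segment i = (ISN + 1) + sum of payload sizes of segments 1..i-1.
Segment 1: SEQ = 21416, payload = 1450 bytes
Segment 2: SEQ = 22866, payload = 148 bytes
Segment 3: SEQ = 23014, payload = 330 bytes
SEQ of segment 3 = 21416 + 1450 + 148 = 23014

23014


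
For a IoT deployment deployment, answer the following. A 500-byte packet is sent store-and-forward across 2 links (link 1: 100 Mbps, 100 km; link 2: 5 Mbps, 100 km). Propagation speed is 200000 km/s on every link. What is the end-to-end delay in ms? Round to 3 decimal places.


Packet = 500 bytes = 4000 bits. Store-and-forward: sum (t_trans + t_prop) per link.
Link 1: t_trans = 4000/(100*10^6) s = 0.0400 ms; t_prop = 100/200000 s = 0.5000 ms; subtotal = 0.5400 ms
Link 2: t_trans = 4000/(5*10^6) s = 0.8000 ms; t_prop = 100/200000 s = 0.5000 ms; subtotal = 1.3000 ms
End-to-end = 0.5400 + 1.3000 = 1.8400 ms -> 1.840 ms (3 dp)

1.840


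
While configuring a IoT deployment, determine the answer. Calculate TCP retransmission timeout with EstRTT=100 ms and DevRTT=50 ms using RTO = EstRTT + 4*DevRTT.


Given: EstRTT = 100 ms, DevRTT = 50 ms
Timeout = EstRTT + 4 * DevRTT
4 * DevRTT = 4 * 50 = 200
Timeout = 100 + 200 = 300 ms

300


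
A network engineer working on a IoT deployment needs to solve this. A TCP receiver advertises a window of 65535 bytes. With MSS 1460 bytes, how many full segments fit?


Given: RWND = 65535 bytes, MSS = 1460 bytes
Full segments = floor(RWND / MSS)
Full segments = floor(65535 / 1460)
Full segments = floor(44.887) = 44

44


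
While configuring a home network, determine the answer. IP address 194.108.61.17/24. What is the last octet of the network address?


Given: IP = 194.108.61.17, prefix = /24
Subnet mask = 255.255.255.0
Last octet of IP: 17
Last octet of mask: 0
Network last octet = 17 AND 0 = 0

0


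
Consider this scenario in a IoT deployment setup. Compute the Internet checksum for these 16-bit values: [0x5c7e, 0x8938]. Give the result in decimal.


Given words: [0x5c7e, 0x8938]
Step 1: Sum all words
Raw sum = 23678 + 35128 = 58806
One's complement = ~58806 & 0xFFFF = 6729

6729


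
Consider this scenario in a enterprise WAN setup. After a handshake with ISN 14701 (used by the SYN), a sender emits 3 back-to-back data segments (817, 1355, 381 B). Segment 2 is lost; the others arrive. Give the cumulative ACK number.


SYN uses sequence number 14701; first data byte = ISN + 1 = 14702.
Segment 1: SEQ = 14702, len = 817 B, covers [14702, 15518]
Segment 2: SEQ = 15519, len = 1355 B, covers [15519, 16873] [LOST]
Segment 3: SEQ = 16874, len = 381 B, covers [16874, 17254]
In-order data received: bytes [14702, 15518] (segments 1..1).
Segment 2 missing -> gap begins at byte 15519; later segments buffered out of order.
Cumulative ACK = next expected in-order byte = 14702 + 817 = 15519

15519


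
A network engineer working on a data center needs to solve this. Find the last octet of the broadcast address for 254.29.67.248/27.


Given: IP = 254.29.67.248, prefix = /27
Host bits = 32 - 27 = 5
Network last octet = 248 AND mask = 224
Host part size = 2^5 - 1 = 31
Broadcast last octet = 224 OR 31 = 255

255


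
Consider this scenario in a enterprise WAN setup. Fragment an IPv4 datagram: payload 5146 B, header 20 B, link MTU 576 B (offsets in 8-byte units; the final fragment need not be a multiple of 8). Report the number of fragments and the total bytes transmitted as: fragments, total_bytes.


Max data per non-final fragment = floor((MTU - header)/8)*8 = floor((576 - 20)/8)*8 = floor(556/8)*8 = 552 B
Final fragment needs no 8-byte alignment: it can carry up to MTU - header = 556 B
Non-final fragments needed = ceil((payload - 556) / 552) = ceil(4590/552) = ceil(8.3152) = 9
Number of fragments = 9 + 1 = 10
Fragment sizes (data): 9 * 552 B + 178 B (last, 178 <= 556 OK)
Total bytes sent = payload + n_frags * header = 5146 + 10*20 = 5146 + 200 = 5346 B

10, 5346


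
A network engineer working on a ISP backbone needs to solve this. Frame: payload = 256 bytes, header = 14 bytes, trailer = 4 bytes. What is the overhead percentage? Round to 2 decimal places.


Given: payload = 256 B, header = 14 B, trailer = 4 B
Overhead bytes = header + trailer = 14 + 4 = 18
Total frame = payload + overhead = 256 + 18 = 274
Overhead % = 18 / 274 * 100 = 6.5693% -> 6.57% (2 dp)

6.57


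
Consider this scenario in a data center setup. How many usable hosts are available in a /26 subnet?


Given: subnet mask /26
Host bits = 32 - 26 = 6
Total addresses = 2^6 = 64
Usable hosts = 64 - 2 (network + broadcast) = 62

62


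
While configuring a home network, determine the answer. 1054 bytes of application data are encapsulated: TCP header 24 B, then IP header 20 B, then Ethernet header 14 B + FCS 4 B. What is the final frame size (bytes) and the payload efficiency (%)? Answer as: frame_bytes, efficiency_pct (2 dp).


TCP segment = 1054 + 24 = 1078 B
IP packet = 1078 + 20 = 1098 B
Ethernet frame = 1098 + 14 + 4 = 1116 B
Efficiency = app / frame = 1054 / 1116 = 0.944444 = 94.4444% -> 94.44% (2 dp)

1116, 94.44


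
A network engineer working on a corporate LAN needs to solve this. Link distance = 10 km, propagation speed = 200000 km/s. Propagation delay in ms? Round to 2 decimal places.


Given: distance = 10 km, speed = 200000 km/s
Delay = distance / speed = 10 / 200000 seconds
Delay in ms = 10 * 1000 / 200000
Delay = 0.0500 ms
Rounded to 2 dp = 0.05 ms

0.05


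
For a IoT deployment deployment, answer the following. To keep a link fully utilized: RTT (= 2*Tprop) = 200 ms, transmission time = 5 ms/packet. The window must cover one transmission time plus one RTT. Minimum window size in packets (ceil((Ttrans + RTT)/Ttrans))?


Given: Ttrans = 5 ms, RTT = 200 ms (= 2 * Tprop, Tprop = 100 ms)
Time until first ACK returns = Ttrans + RTT = 5 + 200 = 205 ms
Need W * Ttrans >= Ttrans + RTT  ->  W >= (Ttrans + RTT) / Ttrans
(Ttrans + RTT) / Ttrans = 205 / 5 = 41
W_min = ceil(41) = 41

41


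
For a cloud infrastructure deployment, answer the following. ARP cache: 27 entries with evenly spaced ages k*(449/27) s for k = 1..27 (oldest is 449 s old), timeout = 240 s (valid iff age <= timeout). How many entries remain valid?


Ages are k * 449/27 s for k = 1..27 (spacing = 16.6296 s).
Entry k is valid iff k * 449/27 <= 240 iff k <= 27 * 240 / 449 = 14.4321
n_valid = floor(14.4321) = 14
(n_stale = 27 - 14 = 13)

14


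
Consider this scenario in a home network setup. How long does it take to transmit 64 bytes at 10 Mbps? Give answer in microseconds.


Given: packet = 64 bytes, bandwidth = 10 Mbps
Packet in bits = 64 * 8 = 512 bits
Bandwidth = 10 * 10^6 = 10000000 bps
Time = 512 / 10000000 seconds
Time in us = 512 * 10^6 / 10000000 = 51.2

51.2


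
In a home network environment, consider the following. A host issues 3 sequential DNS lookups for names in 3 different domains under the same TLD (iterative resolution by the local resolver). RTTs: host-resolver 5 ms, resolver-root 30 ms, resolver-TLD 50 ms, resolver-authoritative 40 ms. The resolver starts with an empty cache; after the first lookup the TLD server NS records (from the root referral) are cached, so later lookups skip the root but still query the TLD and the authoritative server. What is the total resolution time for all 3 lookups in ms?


Lookup 1 (cold cache): local + root + TLD + auth = 5 + 30 + 50 + 40 = 125 ms
Lookups 2..3 (TLD NS cached -> skip root; new domain -> still ask TLD and auth): local + TLD + auth = 5 + 50 + 40 = 95 ms each
Remaining 2 lookups: 2 * 95 = 190 ms
Total = 125 + 190 = 315 ms

315


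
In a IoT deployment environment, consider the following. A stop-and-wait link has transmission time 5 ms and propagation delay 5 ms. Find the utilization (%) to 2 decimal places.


Given: Ttrans = 5 ms, Tprop = 5 ms
RTT = 2 * Tprop = 2 * 5 = 10 ms
U = Ttrans / (Ttrans + RTT)
U = 5 / (5 + 10)
U = 5 / 15 = 0.333333
U% = 33.33%

33.33


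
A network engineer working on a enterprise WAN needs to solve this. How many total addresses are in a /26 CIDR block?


Given: CIDR prefix /26
Host bits = 32 - 26 = 6
Total addresses = 2^6 = 64

64


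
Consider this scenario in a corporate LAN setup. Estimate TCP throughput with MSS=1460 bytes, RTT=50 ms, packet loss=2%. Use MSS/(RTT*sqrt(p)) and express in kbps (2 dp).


Given: MSS = 1460 bytes, RTT = 50 ms, loss = 2%
RTT in seconds = 50 / 1000 = 0.05
Loss rate = 2% = 0.02
sqrt(loss) = sqrt(0.02) = 0.141421356237
Throughput (bytes/s) = 1460 / (0.05 * 0.141421356237) = 206475.1801
Throughput (kbps) = 206475.1801 * 8 / 1000 = 1651.801441 -> 1651.80 kbps (2 dp)

1651.80


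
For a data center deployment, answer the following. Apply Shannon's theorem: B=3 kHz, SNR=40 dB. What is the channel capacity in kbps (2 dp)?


Given: B = 3 kHz, SNR = 40 dB
SNR linear = 10^(40/10) = 10000
1 + SNR = 10001
log2(10001) = 13.2878566418
C = 3 * 1000 * 13.2878566418 = 39863.5699 bps
C = 39.863570 kbps -> 39.86 kbps (2 dp)

39.86


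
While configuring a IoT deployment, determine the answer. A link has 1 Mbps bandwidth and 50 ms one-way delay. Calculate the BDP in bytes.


Given: bandwidth = 1 Mbps, delay = 50 ms
BDP in bits = 1 * 10^6 * 50 / 1000
BDP in bits = 50000
BDP in bytes = 50000 / 8 = 6250

6250


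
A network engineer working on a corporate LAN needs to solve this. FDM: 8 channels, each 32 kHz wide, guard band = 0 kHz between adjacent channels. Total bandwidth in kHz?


Given: 8 channels, 32 kHz each, guard = 0 kHz
Channel bandwidth = 8 * 32 = 256 kHz
Guard bands = 7 gaps * 0 kHz = 0 kHz
Total = 256 + 0 = 256 kHz

256


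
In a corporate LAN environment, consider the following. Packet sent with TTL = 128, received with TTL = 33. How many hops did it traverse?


Given: initial TTL = 128, received TTL = 33
Hops = initial TTL - received TTL
Hops = 128 - 33 = 95

95


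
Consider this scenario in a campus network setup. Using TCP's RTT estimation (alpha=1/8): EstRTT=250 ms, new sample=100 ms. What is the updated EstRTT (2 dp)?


Given: EstRTT = 250 ms, SampleRTT = 100 ms, alpha = 1/8
New EstRTT = (1 - alpha) * EstRTT + alpha * SampleRTT
(7/8) * 250 = 218.75
(1/8) * 100 = 12.5
New EstRTT = 218.75 + 12.5 = 231.25 ms -> 231.25 ms (2 dp)

231.25


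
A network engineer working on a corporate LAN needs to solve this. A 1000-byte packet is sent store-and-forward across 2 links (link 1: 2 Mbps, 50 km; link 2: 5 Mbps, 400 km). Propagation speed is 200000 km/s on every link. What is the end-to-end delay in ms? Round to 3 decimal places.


Packet = 1000 bytes = 8000 bits. Store-and-forward: sum (t_trans + t_prop) per link.
Link 1: t_trans = 8000/(2*10^6) s = 4.0000 ms; t_prop = 50/200000 s = 0.2500 ms; subtotal = 4.2500 ms
Link 2: t_trans = 8000/(5*10^6) s = 1.6000 ms; t_prop = 400/200000 s = 2.0000 ms; subtotal = 3.6000 ms
End-to-end = 4.2500 + 3.6000 = 7.8500 ms -> 7.850 ms (3 dp)

7.850


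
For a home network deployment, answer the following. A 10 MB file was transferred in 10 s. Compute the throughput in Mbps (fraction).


Given: file = 10 MB, time = 10 s
File in Mb = 10 * 8 = 80 Mb
Throughput = 80 / 10 Mbps
Throughput = 8 Mbps

8


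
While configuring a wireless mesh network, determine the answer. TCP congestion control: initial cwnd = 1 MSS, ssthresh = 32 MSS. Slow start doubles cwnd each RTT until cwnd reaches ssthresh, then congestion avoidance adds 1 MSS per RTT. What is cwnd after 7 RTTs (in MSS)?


RTT 0: cwnd = 1 MSS (initial)
RTT 1: cwnd = 2 MSS (slow start, doubled)
RTT 2: cwnd = 4 MSS (slow start, doubled)
RTT 3: cwnd = 8 MSS (slow start, doubled)
RTT 4: cwnd = 16 MSS (slow start, doubled)
RTT 5: cwnd = 32 MSS (slow start, doubled)
RTT 6: cwnd = 33 MSS (congestion avoidance, +1)
RTT 7: cwnd = 34 MSS (congestion avoidance, +1)

34


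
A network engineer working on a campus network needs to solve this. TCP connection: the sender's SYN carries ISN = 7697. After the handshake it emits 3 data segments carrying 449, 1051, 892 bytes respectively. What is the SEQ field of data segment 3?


The SYN occupies sequence number ISN = 7697, so the first data byte is ISN + 1 = 7698.
SEQ of data segment i = (ISN + 1) + sum of payload sizes of segments 1..i-1.
Segment 1: SEQ = 7698, payload = 449 bytes
Segment 2: SEQ = 8147, payload = 1051 bytes
Segment 3: SEQ = 9198, payload = 892 bytes
SEQ of segment 3 = 7698 + 449 + 1051 = 9198

9198


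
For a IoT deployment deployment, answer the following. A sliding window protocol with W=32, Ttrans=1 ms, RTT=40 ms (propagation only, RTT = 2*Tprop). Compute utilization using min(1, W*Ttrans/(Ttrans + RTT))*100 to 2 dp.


Given: W = 32, Ttrans = 1 ms, RTT = 40 ms (= 2 * Tprop, Tprop = 20 ms)
Cycle time = Ttrans + RTT = 1 + 40 = 41 ms (first packet sent until its ACK returns)
W * Ttrans = 32 * 1 = 32 ms of sending per cycle
W * Ttrans / (Ttrans + RTT) = 32 / 41 = 0.780488
U = min(1, 0.780488) = 0.780488
U% = 78.05%

78.05


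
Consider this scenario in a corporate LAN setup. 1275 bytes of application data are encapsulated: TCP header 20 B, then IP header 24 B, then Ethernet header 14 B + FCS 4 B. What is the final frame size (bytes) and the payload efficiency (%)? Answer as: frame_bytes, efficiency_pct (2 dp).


TCP segment = 1275 + 20 = 1295 B
IP packet = 1295 + 24 = 1319 B
Ethernet frame = 1319 + 14 + 4 = 1337 B
Efficiency = app / frame = 1275 / 1337 = 0.953628 = 95.3628% -> 95.36% (2 dp)

1337, 95.36


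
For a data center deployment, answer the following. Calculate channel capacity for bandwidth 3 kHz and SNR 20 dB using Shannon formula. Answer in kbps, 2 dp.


Given: B = 3 kHz, SNR = 20 dB
SNR linear = 10^(20/10) = 100
1 + SNR = 101
log2(101) = 6.6582114828
C = 3 * 1000 * 6.6582114828 = 19974.6344 bps
C = 19.974634 kbps -> 19.97 kbps (2 dp)

19.97


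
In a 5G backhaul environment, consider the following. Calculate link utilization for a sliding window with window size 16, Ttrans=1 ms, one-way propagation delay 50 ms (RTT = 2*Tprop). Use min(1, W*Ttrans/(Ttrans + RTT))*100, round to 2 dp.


Given: W = 16, Ttrans = 1 ms, RTT = 100 ms (= 2 * Tprop, Tprop = 50 ms)
Cycle time = Ttrans + RTT = 1 + 100 = 101 ms (first packet sent until its ACK returns)
W * Ttrans = 16 * 1 = 16 ms of sending per cycle
W * Ttrans / (Ttrans + RTT) = 16 / 101 = 0.158416
U = min(1, 0.158416) = 0.158416
U% = 15.84%

15.84


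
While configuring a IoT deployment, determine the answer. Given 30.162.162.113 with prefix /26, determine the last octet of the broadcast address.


Given: IP = 30.162.162.113, prefix = /26
Host bits = 32 - 26 = 6
Network last octet = 113 AND mask = 64
Host part size = 2^6 - 1 = 63
Broadcast last octet = 64 OR 63 = 127

127


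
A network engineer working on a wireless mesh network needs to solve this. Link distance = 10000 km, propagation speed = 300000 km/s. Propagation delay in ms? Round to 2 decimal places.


Given: distance = 10000 km, speed = 300000 km/s
Delay = distance / speed = 10000 / 300000 seconds
Delay in ms = 10000 * 1000 / 300000
Delay = 33.3333 ms
Rounded to 2 dp = 33.33 ms

33.33


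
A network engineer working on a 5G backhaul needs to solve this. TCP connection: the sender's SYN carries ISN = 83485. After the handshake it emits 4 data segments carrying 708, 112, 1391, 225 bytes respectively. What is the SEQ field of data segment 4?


The SYN occupies sequence number ISN = 83485, so the first data byte is ISN + 1 = 83486.
SEQ of data segment i = (ISN + 1) + sum of payload sizes of segments 1..i-1.
Segment 1: SEQ = 83486, payload = 708 bytes
Segment 2: SEQ = 84194, payload = 112 bytes
Segment 3: SEQ = 84306, payload = 1391 bytes
Segment 4: SEQ = 85697, payload = 225 bytes
SEQ of segment 4 = 83486 + 708 + 112 + 1391 = 85697

85697


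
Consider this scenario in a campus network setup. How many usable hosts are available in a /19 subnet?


Given: subnet mask /19
Host bits = 32 - 19 = 13
Total addresses = 2^13 = 8192
Usable hosts = 8192 - 2 (network + broadcast) = 8190

8190


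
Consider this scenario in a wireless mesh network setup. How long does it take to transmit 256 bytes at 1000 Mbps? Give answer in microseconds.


Given: packet = 256 bytes, bandwidth = 1000 Mbps
Packet in bits = 256 * 8 = 2048 bits
Bandwidth = 1000 * 10^6 = 1000000000 bps
Time = 2048 / 1000000000 seconds
Time in us = 2048 * 10^6 / 1000000000 = 2.048

2.048


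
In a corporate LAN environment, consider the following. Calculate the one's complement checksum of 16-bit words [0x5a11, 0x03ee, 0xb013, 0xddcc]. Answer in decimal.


Given words: [0x5a11, 0x03ee, 0xb013, 0xddcc]
Step 1: Sum all words
Raw sum = 23057 + 1006 + 45075 + 56780 = 125918
Step 2: Fold carry: (60382 + 1) = 60383
One's complement = ~60383 & 0xFFFF = 5152

5152


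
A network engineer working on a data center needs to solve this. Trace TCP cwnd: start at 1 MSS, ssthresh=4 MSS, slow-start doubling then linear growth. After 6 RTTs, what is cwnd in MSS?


RTT 0: cwnd = 1 MSS (initial)
RTT 1: cwnd = 2 MSS (slow start, doubled)
RTT 2: cwnd = 4 MSS (slow start, doubled)
RTT 3: cwnd = 5 MSS (congestion avoidance, +1)
RTT 4: cwnd = 6 MSS (congestion avoidance, +1)
RTT 5: cwnd = 7 MSS (congestion avoidance, +1)
RTT 6: cwnd = 8 MSS (congestion avoidance, +1)

8


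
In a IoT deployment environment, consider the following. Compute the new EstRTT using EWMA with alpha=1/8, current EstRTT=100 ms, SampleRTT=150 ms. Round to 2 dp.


Given: EstRTT = 100 ms, SampleRTT = 150 ms, alpha = 1/8
New EstRTT = (1 - alpha) * EstRTT + alpha * SampleRTT
(7/8) * 100 = 87.5
(1/8) * 150 = 18.75
New EstRTT = 87.5 + 18.75 = 106.25 ms -> 106.25 ms (2 dp)

106.25


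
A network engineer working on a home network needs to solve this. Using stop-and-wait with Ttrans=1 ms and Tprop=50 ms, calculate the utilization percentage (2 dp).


Given: Ttrans = 1 ms, Tprop = 50 ms
RTT = 2 * Tprop = 2 * 50 = 100 ms
U = Ttrans / (Ttrans + RTT)
U = 1 / (1 + 100)
U = 1 / 101 = 0.009901
U% = 0.99%

0.99


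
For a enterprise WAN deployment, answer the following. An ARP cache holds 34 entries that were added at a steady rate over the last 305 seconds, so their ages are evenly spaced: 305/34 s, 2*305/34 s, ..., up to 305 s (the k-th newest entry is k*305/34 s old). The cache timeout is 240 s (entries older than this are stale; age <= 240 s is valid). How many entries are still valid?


Ages are k * 305/34 s for k = 1..34 (spacing = 8.9706 s).
Entry k is valid iff k * 305/34 <= 240 iff k <= 34 * 240 / 305 = 26.7541
n_valid = floor(26.7541) = 26
(n_stale = 34 - 26 = 8)

26


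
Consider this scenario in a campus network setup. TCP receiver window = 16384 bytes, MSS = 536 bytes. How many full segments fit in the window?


Given: RWND = 16384 bytes, MSS = 536 bytes
Full segments = floor(RWND / MSS)
Full segments = floor(16384 / 536)
Full segments = floor(30.5672) = 30

30


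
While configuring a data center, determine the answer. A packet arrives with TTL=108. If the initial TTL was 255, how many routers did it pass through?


Given: initial TTL = 255, received TTL = 108
Hops = initial TTL - received TTL
Hops = 255 - 108 = 147

147


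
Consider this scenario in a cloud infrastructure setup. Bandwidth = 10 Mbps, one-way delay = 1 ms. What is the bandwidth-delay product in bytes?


Given: bandwidth = 10 Mbps, delay = 1 ms
BDP in bits = 10 * 10^6 * 1 / 1000
BDP in bits = 10000
BDP in bytes = 10000 / 8 = 1250

1250


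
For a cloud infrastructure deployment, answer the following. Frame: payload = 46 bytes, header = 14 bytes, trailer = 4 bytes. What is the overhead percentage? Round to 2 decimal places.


Given: payload = 46 B, header = 14 B, trailer = 4 B
Overhead bytes = header + trailer = 14 + 4 = 18
Total frame = payload + overhead = 46 + 18 = 64
Overhead % = 18 / 64 * 100 = 28.1250% -> 28.13% (2 dp)

28.13


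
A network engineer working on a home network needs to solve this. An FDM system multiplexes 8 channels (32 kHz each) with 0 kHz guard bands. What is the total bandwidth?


Given: 8 channels, 32 kHz each, guard = 0 kHz
Channel bandwidth = 8 * 32 = 256 kHz
Guard bands = 7 gaps * 0 kHz = 0 kHz
Total = 256 + 0 = 256 kHz

256


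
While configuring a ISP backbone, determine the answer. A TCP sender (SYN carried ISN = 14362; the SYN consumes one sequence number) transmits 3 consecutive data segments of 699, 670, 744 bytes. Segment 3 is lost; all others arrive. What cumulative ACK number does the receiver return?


SYN uses sequence number 14362; first data byte = ISN + 1 = 14363.
Segment 1: SEQ = 14363, len = 699 B, covers [14363, 15061]
Segment 2: SEQ = 15062, len = 670 B, covers [15062, 15731]
Segment 3: SEQ = 15732, len = 744 B, covers [15732, 16475] [LOST]
In-order data received: bytes [14363, 15731] (segments 1..2).
Segment 3 missing -> gap begins at byte 15732.
Cumulative ACK = next expected in-order byte = 14363 + 699 + 670 = 15732

15732


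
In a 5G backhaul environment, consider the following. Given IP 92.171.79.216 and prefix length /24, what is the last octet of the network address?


Given: IP = 92.171.79.216, prefix = /24
Subnet mask = 255.255.255.0
Last octet of IP: 216
Last octet of mask: 0
Network last octet = 216 AND 0 = 0

0


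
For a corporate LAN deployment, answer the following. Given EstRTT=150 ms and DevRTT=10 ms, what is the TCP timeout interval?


Given: EstRTT = 150 ms, DevRTT = 10 ms
Timeout = EstRTT + 4 * DevRTT
4 * DevRTT = 4 * 10 = 40
Timeout = 150 + 40 = 190 ms

190


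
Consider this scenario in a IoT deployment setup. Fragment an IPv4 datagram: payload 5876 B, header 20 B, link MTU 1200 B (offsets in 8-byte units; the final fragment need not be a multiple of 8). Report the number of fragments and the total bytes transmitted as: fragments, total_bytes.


Max data per non-final fragment = floor((MTU - header)/8)*8 = floor((1200 - 20)/8)*8 = floor(1180/8)*8 = 1176 B
Final fragment needs no 8-byte alignment: it can carry up to MTU - header = 1180 B
Non-final fragments needed = ceil((payload - 1180) / 1176) = ceil(4696/1176) = ceil(3.9932) = 4
Number of fragments = 4 + 1 = 5
Fragment sizes (data): 4 * 1176 B + 1172 B (last, 1172 <= 1180 OK)
Total bytes sent = payload + n_frags * header = 5876 + 5*20 = 5876 + 100 = 5976 B

5, 5976


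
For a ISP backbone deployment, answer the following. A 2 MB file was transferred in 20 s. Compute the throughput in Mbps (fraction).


Given: file = 2 MB, time = 20 s
File in Mb = 2 * 8 = 16 Mb
Throughput = 16 / 20 Mbps
Throughput = 4/5 Mbps

4/5


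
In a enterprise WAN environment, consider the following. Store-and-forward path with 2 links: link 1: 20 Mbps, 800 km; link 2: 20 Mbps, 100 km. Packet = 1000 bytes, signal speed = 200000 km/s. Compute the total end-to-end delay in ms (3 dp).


Packet = 1000 bytes = 8000 bits. Store-and-forward: sum (t_trans + t_prop) per link.
Link 1: t_trans = 8000/(20*10^6) s = 0.4000 ms; t_prop = 800/200000 s = 4.0000 ms; subtotal = 4.4000 ms
Link 2: t_trans = 8000/(20*10^6) s = 0.4000 ms; t_prop = 100/200000 s = 0.5000 ms; subtotal = 0.9000 ms
End-to-end = 4.4000 + 0.9000 = 5.3000 ms -> 5.300 ms (3 dp)

5.300


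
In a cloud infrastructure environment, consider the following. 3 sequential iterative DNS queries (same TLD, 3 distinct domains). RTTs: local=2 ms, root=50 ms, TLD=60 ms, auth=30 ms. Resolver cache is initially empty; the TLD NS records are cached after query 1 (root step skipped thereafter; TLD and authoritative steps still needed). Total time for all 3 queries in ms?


Lookup 1 (cold cache): local + root + TLD + auth = 2 + 50 + 60 + 30 = 142 ms
Lookups 2..3 (TLD NS cached -> skip root; new domain -> still ask TLD and auth): local + TLD + auth = 2 + 60 + 30 = 92 ms each
Remaining 2 lookups: 2 * 92 = 184 ms
Total = 142 + 184 = 326 ms

326


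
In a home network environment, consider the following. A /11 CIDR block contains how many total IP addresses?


Given: CIDR prefix /11
Host bits = 32 - 11 = 21
Total addresses = 2^21 = 2097152

2097152


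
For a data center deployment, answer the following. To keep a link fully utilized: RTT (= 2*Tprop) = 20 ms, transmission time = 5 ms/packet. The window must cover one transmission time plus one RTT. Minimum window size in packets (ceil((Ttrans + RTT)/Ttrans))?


Given: Ttrans = 5 ms, RTT = 20 ms (= 2 * Tprop, Tprop = 10 ms)
Time until first ACK returns = Ttrans + RTT = 5 + 20 = 25 ms
Need W * Ttrans >= Ttrans + RTT  ->  W >= (Ttrans + RTT) / Ttrans
(Ttrans + RTT) / Ttrans = 25 / 5 = 5
W_min = ceil(5) = 5

5


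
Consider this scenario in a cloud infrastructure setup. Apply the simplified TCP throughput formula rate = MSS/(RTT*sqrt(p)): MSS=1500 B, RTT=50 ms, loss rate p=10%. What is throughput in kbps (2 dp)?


Given: MSS = 1500 bytes, RTT = 50 ms, loss = 10%
RTT in seconds = 50 / 1000 = 0.05
Loss rate = 10% = 0.1
sqrt(loss) = sqrt(0.1) = 0.316227766017
Throughput (bytes/s) = 1500 / (0.05 * 0.316227766017) = 94868.3298
Throughput (kbps) = 94868.3298 * 8 / 1000 = 758.946638 -> 758.95 kbps (2 dp)

758.95


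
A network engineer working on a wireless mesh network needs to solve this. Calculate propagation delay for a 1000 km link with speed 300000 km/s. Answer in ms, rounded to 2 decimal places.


Given: distance = 1000 km, speed = 300000 km/s
Delay = distance / speed = 1000 / 300000 seconds
Delay in ms = 1000 * 1000 / 300000
Delay = 3.3333 ms
Rounded to 2 dp = 3.33 ms

3.33


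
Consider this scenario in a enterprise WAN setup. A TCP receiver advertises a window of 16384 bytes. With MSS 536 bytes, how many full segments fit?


Given: RWND = 16384 bytes, MSS = 536 bytes
Full segments = floor(RWND / MSS)
Full segments = floor(16384 / 536)
Full segments = floor(30.5672) = 30

30


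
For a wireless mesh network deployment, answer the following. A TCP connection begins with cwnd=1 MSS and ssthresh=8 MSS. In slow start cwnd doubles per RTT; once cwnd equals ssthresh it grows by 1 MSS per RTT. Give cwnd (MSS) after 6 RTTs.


RTT 0: cwnd = 1 MSS (initial)
RTT 1: cwnd = 2 MSS (slow start, doubled)
RTT 2: cwnd = 4 MSS (slow start, doubled)
RTT 3: cwnd = 8 MSS (slow start, doubled)
RTT 4: cwnd = 9 MSS (congestion avoidance, +1)
RTT 5: cwnd = 10 MSS (congestion avoidance, +1)
RTT 6: cwnd = 11 MSS (congestion avoidance, +1)

11


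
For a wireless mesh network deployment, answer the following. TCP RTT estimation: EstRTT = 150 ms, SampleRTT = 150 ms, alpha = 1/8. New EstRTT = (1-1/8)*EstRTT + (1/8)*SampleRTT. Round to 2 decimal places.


Given: EstRTT = 150 ms, SampleRTT = 150 ms, alpha = 1/8
New EstRTT = (1 - alpha) * EstRTT + alpha * SampleRTT
(7/8) * 150 = 131.25
(1/8) * 150 = 18.75
New EstRTT = 131.25 + 18.75 = 150 ms -> 150.00 ms (2 dp)

150.00


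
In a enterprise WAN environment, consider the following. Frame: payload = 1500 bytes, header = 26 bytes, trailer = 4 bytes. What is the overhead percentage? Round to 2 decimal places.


Given: payload = 1500 B, header = 26 B, trailer = 4 B
Overhead bytes = header + trailer = 26 + 4 = 30
Total frame = payload + overhead = 1500 + 30 = 1530
Overhead % = 30 / 1530 * 100 = 1.9608% -> 1.96% (2 dp)

1.96


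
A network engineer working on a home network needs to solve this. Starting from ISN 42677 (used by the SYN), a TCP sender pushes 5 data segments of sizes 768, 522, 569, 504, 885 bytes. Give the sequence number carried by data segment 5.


The SYN occupies sequence number ISN = 42677, so the first data byte is ISN + 1 = 42678.
SEQ of data segment i = (ISN + 1) + sum of payload sizes of segments 1..i-1.
Segment 1: SEQ = 42678, payload = 768 bytes
Segment 2: SEQ = 43446, payload = 522 bytes
Segment 3: SEQ = 43968, payload = 569 bytes
Segment 4: SEQ = 44537, payload = 504 bytes
Segment 5: SEQ = 45041, payload = 885 bytes
SEQ of segment 5 = 42678 + 768 + 522 + 569 + 504 = 45041

45041
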